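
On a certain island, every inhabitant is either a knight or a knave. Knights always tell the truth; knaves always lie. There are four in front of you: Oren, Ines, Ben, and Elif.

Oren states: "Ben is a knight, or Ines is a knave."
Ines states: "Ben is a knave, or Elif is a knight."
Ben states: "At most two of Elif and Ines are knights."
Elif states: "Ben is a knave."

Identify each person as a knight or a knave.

Regardless of anyone's role, Ben's statement is true, so Ben is a knight.
With that fixed, Elif's statement is false, so Elif is a knave.
With that fixed, Oren's statement is true, so Oren is a knight.
With that fixed, Ines's statement is false, so Ines is a knave.

Oren: knight, Ines: knave, Ben: knight, Elif: knave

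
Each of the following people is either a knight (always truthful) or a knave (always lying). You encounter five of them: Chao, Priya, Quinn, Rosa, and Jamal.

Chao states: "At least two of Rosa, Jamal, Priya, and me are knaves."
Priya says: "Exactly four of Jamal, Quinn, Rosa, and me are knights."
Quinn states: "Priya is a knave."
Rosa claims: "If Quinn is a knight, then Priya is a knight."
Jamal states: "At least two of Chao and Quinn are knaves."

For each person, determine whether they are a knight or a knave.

Consider Chao. Suppose Chao is a knave.
Then no assignment of the remaining roles makes every statement match its speaker's type — contradiction.
So Chao is a knight.
With that fixed, Jamal's statement is false, so Jamal is a knave.
With that fixed, Priya's statement is false, so Priya is a knave.
With that fixed, Quinn's statement is true, so Quinn is a knight.
With that fixed, Rosa's statement is false, so Rosa is a knave.

Chao: knight, Priya: knave, Quinn: knight, Rosa: knave, Jamal: knave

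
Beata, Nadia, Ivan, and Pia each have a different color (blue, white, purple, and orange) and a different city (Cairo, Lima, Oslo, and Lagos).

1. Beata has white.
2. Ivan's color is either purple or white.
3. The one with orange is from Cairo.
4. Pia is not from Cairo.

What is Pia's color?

Clue 1 rules out white for Pia's color.
With clues 1–2, purple is impossible for Pia's color.
With clues 1–4, orange is impossible for Pia's color.
That leaves blue.

blue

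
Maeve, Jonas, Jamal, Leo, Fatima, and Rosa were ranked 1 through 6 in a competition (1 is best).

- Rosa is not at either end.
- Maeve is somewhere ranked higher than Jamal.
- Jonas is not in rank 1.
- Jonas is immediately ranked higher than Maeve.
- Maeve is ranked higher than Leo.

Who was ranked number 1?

Fatima

With clue 1, Rosa is ruled out for rank 1.
With clues 1–2, Jamal is ruled out for rank 1.
With clues 1–3, Jonas is ruled out for rank 1.
With clues 1–4, Maeve is ruled out for rank 1.
With clues 1–5, Leo is ruled out for rank 1.
So rank 1 is Fatima.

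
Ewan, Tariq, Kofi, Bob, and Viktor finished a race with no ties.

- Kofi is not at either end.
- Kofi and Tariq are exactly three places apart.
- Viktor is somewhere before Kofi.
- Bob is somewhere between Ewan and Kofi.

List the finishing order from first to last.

Viktor, Kofi, Bob, Ewan, Tariq

From clue 1: Kofi is in {2,3,4}.
From clues 1–2: Tariq is in {1,5}.
From clues 1–4: Viktor → place 1, Kofi → place 2, Bob → place 3, Ewan → place 4, Tariq → place 5.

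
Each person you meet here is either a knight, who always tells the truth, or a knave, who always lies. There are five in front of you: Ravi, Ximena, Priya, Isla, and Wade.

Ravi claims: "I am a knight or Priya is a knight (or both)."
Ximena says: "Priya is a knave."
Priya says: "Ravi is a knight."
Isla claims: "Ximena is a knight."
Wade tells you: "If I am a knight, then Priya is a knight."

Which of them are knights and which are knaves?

Ravi: knight, Ximena: knave, Priya: knight, Isla: knave, Wade: knight

Consider Ravi. Suppose Ravi is a knave.
Then no assignment of the remaining roles makes every statement match its speaker's type — contradiction.
So Ravi is a knight.
With that fixed, Priya's statement is true, so Priya is a knight.
With that fixed, Wade's statement is true, so Wade is a knight.
With that fixed, Ximena's statement is false, so Ximena is a knave.
With that fixed, Isla's statement is false, so Isla is a knave.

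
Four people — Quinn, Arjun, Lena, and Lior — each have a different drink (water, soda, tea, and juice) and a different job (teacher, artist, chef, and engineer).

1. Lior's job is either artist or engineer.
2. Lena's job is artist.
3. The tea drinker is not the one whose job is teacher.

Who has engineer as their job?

Lior

With clues 1–2, Arjun, Lena, and Quinn are impossible for the one with job engineer.
That leaves Lior.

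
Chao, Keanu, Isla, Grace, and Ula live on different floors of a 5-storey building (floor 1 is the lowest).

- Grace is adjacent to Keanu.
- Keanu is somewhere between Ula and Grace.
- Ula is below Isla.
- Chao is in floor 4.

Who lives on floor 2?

Keanu

With clues 1–4, Chao, Grace, Isla, and Ula are ruled out for floor 2.
So floor 2 is Keanu.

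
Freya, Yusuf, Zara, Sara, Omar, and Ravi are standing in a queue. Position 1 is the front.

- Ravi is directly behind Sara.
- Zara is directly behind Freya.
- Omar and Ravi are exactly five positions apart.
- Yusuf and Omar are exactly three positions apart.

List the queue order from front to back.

From clue 1: Sara is in {1,2,3,4,5}.
From clues 1–2: Freya is in {1,2,3,4,5}.
From clues 1–3: Omar → position 1, Sara → position 5, Ravi → position 6.
From clues 1–4: Freya → position 2, Zara → position 3, Yusuf → position 4.

Omar, Freya, Zara, Yusuf, Sara, Ravi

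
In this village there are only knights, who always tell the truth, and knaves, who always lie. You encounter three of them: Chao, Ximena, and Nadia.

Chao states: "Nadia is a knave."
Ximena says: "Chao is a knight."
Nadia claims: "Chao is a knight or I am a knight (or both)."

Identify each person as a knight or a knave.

Chao: knave, Ximena: knave, Nadia: knight

Consider Chao. Suppose Chao is a knight.
Then no assignment of the remaining roles makes every statement match its speaker's type — contradiction.
So Chao is a knave.
With that fixed, Ximena's statement is false, so Ximena is a knave.
Consider Nadia. Suppose Nadia is a knave.
Then Chao's statement comes out true, contradicting Chao being a knave.
So Nadia is a knight.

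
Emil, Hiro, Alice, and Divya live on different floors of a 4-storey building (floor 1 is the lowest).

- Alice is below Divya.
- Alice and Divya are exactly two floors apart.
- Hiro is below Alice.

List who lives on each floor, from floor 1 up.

From clue 1: Alice is in {1,2,3}.
From clues 1–2: Alice is in {1,2}.
From clues 1–3: Hiro → floor 1, Alice → floor 2, Emil → floor 3, Divya → floor 4.

Hiro, Alice, Emil, Divya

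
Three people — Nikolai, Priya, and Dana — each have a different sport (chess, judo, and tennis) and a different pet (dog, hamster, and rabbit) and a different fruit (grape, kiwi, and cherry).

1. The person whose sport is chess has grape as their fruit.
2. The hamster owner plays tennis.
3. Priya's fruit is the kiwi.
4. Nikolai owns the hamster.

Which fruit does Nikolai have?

With clues 1–3, kiwi is impossible for Nikolai's fruit.
With clues 1–4, grape is impossible for Nikolai's fruit.
That leaves cherry.

cherry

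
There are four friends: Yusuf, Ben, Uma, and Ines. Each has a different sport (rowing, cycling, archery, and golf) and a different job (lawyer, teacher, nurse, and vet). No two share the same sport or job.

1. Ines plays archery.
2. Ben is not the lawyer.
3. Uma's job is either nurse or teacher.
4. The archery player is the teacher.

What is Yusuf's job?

lawyer

With clues 1–4, nurse, teacher, and vet are impossible for Yusuf's job.
That leaves lawyer.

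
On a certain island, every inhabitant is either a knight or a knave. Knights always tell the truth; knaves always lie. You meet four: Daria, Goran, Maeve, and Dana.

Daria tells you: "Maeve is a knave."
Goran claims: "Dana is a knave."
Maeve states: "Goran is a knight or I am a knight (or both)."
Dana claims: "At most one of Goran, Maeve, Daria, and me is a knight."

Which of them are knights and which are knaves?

Daria: knave, Goran: knight, Maeve: knight, Dana: knave

Consider Daria. Suppose Daria is a knight.
Then no assignment of the remaining roles makes every statement match its speaker's type — contradiction.
So Daria is a knave.
Consider Goran. Suppose Goran is a knave.
Then no assignment of the remaining roles makes every statement match its speaker's type — contradiction.
So Goran is a knight.
With that fixed, Maeve's statement is true, so Maeve is a knight.
With that fixed, Dana's statement is false, so Dana is a knave.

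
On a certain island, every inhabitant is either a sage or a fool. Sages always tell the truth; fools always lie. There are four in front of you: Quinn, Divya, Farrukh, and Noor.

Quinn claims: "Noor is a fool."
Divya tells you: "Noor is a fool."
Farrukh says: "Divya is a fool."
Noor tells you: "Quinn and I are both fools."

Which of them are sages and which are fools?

Quinn: sage, Divya: sage, Farrukh: fool, Noor: fool

Consider Quinn. Suppose Quinn is a fool.
Then whichever role Noor has, Noor's statement has the wrong truth value — contradiction.
So Quinn is a sage.
With that fixed, Noor's statement is false, so Noor is a fool.
With that fixed, Divya's statement is true, so Divya is a sage.
With that fixed, Farrukh's statement is false, so Farrukh is a fool.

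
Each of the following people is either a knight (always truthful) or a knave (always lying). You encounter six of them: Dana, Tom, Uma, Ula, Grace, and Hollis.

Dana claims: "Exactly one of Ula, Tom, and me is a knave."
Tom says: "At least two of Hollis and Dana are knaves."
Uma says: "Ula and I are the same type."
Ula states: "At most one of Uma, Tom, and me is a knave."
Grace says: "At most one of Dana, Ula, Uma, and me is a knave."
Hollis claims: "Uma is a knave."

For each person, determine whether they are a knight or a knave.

Consider Dana. Suppose Dana is a knave.
Then no assignment of the remaining roles makes every statement match its speaker's type — contradiction.
So Dana is a knight.
With that fixed, Tom's statement is false, so Tom is a knave.
Consider Uma. Suppose Uma is a knave.
Then no assignment of the remaining roles makes every statement match its speaker's type — contradiction.
So Uma is a knight.
With that fixed, Hollis's statement is false, so Hollis is a knave.
Consider Ula. Suppose Ula is a knave.
Then Dana's statement comes out false, contradicting Dana being a knight.
So Ula is a knight.
With that fixed, Grace's statement is true, so Grace is a knight.

Dana: knight, Tom: knave, Uma: knight, Ula: knight, Grace: knight, Hollis: knave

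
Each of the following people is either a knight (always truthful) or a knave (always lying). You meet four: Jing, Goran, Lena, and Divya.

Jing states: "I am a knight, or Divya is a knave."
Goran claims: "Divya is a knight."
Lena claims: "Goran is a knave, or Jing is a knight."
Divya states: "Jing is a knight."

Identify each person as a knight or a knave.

Consider Jing. Suppose Jing is a knave.
Then no assignment of the remaining roles makes every statement match its speaker's type — contradiction.
So Jing is a knight.
With that fixed, Lena's statement is true, so Lena is a knight.
With that fixed, Divya's statement is true, so Divya is a knight.
With that fixed, Goran's statement is true, so Goran is a knight.

Jing: knight, Goran: knight, Lena: knight, Divya: knight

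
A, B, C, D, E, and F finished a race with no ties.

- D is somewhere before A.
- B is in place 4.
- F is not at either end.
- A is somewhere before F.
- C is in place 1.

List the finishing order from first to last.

From clue 1: A is in {2,3,4,5,6}.
From clues 1–2: B → place 4.
From clues 1–3: F is in {2,3,5}.
From clues 1–4: A is in {2,3}.
From clues 1–5: C → place 1, D → place 2, A → place 3, F → place 5, E → place 6.

C, D, A, B, F, E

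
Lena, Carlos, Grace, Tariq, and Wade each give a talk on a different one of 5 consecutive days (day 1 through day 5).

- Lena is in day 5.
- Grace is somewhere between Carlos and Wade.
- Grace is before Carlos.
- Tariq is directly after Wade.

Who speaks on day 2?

Tariq

With clue 1, Lena is ruled out for day 2.
With clues 1–3, Carlos is ruled out for day 2.
With clues 1–4, Grace and Wade are ruled out for day 2.
So day 2 is Tariq.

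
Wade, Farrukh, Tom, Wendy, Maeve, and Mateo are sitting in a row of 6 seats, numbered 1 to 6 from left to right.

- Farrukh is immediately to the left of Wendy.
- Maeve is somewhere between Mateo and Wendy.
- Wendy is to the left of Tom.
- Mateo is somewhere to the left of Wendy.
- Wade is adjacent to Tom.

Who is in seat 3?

With clues 1–3, Mateo is ruled out for seat 3.
With clues 1–4, Tom and Wendy are ruled out for seat 3.
With clues 1–5, Maeve and Wade are ruled out for seat 3.
So seat 3 is Farrukh.

Farrukh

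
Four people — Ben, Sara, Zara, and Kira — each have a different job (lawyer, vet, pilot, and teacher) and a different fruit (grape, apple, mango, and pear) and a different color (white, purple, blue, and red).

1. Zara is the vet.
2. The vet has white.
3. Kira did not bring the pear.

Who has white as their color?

With clues 1–2, Ben, Kira, and Sara are impossible for the one with color white.
That leaves Zara.

Zara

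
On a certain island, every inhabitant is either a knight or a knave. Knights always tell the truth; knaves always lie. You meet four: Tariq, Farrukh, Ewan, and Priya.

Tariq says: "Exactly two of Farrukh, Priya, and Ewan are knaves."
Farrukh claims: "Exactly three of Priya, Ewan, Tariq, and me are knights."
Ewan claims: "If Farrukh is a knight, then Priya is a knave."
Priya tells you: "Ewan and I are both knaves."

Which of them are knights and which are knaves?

Tariq: knight, Farrukh: knave, Ewan: knight, Priya: knave

Consider Tariq. Suppose Tariq is a knave.
Then no assignment of the remaining roles makes every statement match its speaker's type — contradiction.
So Tariq is a knight.
Consider Farrukh. Suppose Farrukh is a knight.
Then no assignment of the remaining roles makes every statement match its speaker's type — contradiction.
So Farrukh is a knave.
With that fixed, Ewan's statement is true, so Ewan is a knight.
With that fixed, Priya's statement is false, so Priya is a knave.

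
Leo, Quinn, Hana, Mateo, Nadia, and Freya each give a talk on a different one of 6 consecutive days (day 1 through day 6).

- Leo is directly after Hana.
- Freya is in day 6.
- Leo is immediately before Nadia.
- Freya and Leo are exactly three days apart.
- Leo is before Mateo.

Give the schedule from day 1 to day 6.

Quinn, Hana, Leo, Nadia, Mateo, Freya

From clue 1: Leo is in {2,3,4,5,6}.
From clues 1–2: Freya → day 6.
From clues 1–3: Leo is in {2,3,4}.
From clues 1–4: Hana → day 2, Leo → day 3, Nadia → day 4.
From clues 1–5: Quinn → day 1, Mateo → day 5.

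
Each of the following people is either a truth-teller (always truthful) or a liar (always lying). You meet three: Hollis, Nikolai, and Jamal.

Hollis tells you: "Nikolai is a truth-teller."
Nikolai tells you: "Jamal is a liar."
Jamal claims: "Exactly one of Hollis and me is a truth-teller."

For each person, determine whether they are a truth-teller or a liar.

Hollis: liar, Nikolai: liar, Jamal: truth-teller

Consider Hollis. Suppose Hollis is a truth-teller.
Then whichever role Jamal has, Jamal's statement has the wrong truth value — contradiction.
So Hollis is a liar.
Consider Nikolai. Suppose Nikolai is a truth-teller.
Then Hollis's statement comes out true, contradicting Hollis being a liar.
So Nikolai is a liar.
Consider Jamal. Suppose Jamal is a liar.
Then Nikolai's statement comes out true, contradicting Nikolai being a liar.
So Jamal is a truth-teller.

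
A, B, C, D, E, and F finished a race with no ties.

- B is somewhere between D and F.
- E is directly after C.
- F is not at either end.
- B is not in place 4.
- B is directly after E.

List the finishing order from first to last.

From clue 1: B is in {2,3,4,5}.
From clues 1–4: B is in {2,3,5}.
From clues 1–5: A → place 1, F → place 2, C → place 3, E → place 4, B → place 5, D → place 6.

A, F, C, E, B, D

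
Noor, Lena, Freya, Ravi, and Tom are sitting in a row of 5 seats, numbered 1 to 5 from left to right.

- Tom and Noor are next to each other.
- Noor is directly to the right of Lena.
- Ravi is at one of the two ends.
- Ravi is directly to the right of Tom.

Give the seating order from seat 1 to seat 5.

Freya, Lena, Noor, Tom, Ravi

From clues 1–2: Noor is in {2,3,4}.
From clues 1–3: Ravi is in {1,5}.
From clues 1–4: Freya → seat 1, Lena → seat 2, Noor → seat 3, Tom → seat 4, Ravi → seat 5.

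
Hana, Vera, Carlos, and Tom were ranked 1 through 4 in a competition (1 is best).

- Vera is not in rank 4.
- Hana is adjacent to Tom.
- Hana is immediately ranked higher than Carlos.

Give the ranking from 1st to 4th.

Vera, Tom, Hana, Carlos

From clue 1: Vera is in {1,2,3}.
From clues 1–3: Vera → rank 1, Tom → rank 2, Hana → rank 3, Carlos → rank 4.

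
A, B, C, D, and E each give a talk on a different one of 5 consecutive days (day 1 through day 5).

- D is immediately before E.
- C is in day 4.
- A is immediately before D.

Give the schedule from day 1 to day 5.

A, D, E, C, B

From clue 1: D is in {1,2,3,4}.
From clues 1–2: C → day 4.
From clues 1–3: A → day 1, D → day 2, E → day 3, B → day 5.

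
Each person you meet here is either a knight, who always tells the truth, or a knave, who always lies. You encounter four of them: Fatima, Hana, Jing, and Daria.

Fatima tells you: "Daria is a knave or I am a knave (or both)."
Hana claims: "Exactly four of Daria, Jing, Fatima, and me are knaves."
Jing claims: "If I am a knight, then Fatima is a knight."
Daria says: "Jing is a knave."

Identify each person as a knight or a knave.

Fatima: knight, Hana: knave, Jing: knight, Daria: knave

Consider Fatima. Suppose Fatima is a knave.
Then Fatima's own statement would have to be false, but it can't be — contradiction.
So Fatima is a knight.
With that fixed, Hana's statement is false, so Hana is a knave.
With that fixed, Jing's statement is true, so Jing is a knight.
With that fixed, Daria's statement is false, so Daria is a knave.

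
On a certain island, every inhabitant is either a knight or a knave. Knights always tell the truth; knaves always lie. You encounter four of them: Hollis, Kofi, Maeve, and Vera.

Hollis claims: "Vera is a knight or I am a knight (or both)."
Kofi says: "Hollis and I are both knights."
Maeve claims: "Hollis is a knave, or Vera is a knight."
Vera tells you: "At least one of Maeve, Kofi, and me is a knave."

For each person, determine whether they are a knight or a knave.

Hollis: knight, Kofi: knave, Maeve: knight, Vera: knight

Consider Hollis. Suppose Hollis is a knave.
Then no assignment of the remaining roles makes every statement match its speaker's type — contradiction.
So Hollis is a knight.
Consider Kofi. Suppose Kofi is a knight.
Then no assignment of the remaining roles makes every statement match its speaker's type — contradiction.
So Kofi is a knave.
With that fixed, Vera's statement is true, so Vera is a knight.
With that fixed, Maeve's statement is true, so Maeve is a knight.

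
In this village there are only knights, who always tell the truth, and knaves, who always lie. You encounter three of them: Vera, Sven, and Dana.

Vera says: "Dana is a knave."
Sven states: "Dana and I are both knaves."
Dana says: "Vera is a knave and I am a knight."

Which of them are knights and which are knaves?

Consider Vera. Suppose Vera is a knight.
Then no assignment of the remaining roles makes every statement match its speaker's type — contradiction.
So Vera is a knave.
Consider Sven. Suppose Sven is a knight.
Then Sven's own statement would have to be true, but it can't be — contradiction.
So Sven is a knave.
Consider Dana. Suppose Dana is a knave.
Then Vera's statement comes out true, contradicting Vera being a knave.
So Dana is a knight.

Vera: knave, Sven: knave, Dana: knight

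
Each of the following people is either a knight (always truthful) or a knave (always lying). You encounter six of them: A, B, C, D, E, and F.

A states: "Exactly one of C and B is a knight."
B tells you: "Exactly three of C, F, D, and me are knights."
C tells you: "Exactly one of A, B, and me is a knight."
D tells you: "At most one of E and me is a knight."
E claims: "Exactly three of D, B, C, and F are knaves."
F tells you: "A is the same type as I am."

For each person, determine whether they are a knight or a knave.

Consider A. Suppose A is a knave.
Then whichever role F has, F's statement has the wrong truth value — contradiction.
So A is a knight.
Consider B. Suppose B is a knave.
Then whichever role C has, C's statement has the wrong truth value — contradiction.
So B is a knight.
With that fixed, C's statement is false, so C is a knave.
Consider D. Suppose D is a knave.
Then B's statement comes out false, contradicting B being a knight.
So D is a knight.
With that fixed, E's statement is false, so E is a knave.
Consider F. Suppose F is a knave.
Then B's statement comes out false, contradicting B being a knight.
So F is a knight.

A: knight, B: knight, C: knave, D: knight, E: knave, F: knight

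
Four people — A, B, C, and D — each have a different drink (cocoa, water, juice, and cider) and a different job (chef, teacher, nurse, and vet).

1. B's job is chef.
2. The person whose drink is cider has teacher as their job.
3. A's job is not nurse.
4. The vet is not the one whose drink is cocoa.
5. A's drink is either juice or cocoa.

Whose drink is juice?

A

With clues 1–5, B, C, and D are impossible for the one with drink juice.
That leaves A.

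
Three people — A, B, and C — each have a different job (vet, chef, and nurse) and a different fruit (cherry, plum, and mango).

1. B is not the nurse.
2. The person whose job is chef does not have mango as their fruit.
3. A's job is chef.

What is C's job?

With clues 1–3, chef and vet are impossible for C's job.
That leaves nurse.

nurse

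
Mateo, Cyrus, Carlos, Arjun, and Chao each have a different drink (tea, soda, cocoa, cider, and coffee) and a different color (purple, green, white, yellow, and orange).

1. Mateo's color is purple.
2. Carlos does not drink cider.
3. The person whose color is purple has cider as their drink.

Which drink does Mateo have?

cider

With clues 1–3, cocoa, coffee, soda, and tea are impossible for Mateo's drink.
That leaves cider.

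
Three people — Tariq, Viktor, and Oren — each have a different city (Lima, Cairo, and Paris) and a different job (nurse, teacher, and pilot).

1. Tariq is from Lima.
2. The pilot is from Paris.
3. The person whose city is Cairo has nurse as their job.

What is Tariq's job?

With clues 1–2, pilot is impossible for Tariq's job.
With clues 1–3, nurse is impossible for Tariq's job.
That leaves teacher.

teacher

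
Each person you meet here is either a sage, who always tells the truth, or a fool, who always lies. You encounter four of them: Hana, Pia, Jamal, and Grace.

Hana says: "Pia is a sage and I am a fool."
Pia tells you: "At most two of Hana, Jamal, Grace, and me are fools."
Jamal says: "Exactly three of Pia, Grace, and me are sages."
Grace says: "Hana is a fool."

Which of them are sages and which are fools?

Consider Hana. Suppose Hana is a sage.
Then Hana's own statement would have to be true, but it can't be — contradiction.
So Hana is a fool.
With that fixed, Grace's statement is true, so Grace is a sage.
Consider Pia. Suppose Pia is a sage.
Then Hana's statement comes out true, contradicting Hana being a fool.
So Pia is a fool.
With that fixed, Jamal's statement is false, so Jamal is a fool.

Hana: fool, Pia: fool, Jamal: fool, Grace: sage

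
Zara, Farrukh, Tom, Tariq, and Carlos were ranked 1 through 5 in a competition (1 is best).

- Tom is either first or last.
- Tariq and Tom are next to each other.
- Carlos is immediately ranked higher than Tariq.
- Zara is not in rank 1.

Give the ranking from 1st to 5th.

Farrukh, Zara, Carlos, Tariq, Tom

From clue 1: Tom is in {1,5}.
From clues 1–3: Carlos → rank 3, Tariq → rank 4, Tom → rank 5.
From clues 1–4: Farrukh → rank 1, Zara → rank 2.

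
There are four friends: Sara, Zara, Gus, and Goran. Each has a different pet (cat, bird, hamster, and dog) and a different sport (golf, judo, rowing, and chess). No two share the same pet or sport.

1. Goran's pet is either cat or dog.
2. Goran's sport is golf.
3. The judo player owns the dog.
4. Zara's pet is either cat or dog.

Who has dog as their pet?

Zara

With clues 1–3, Goran is impossible for the one with pet dog.
With clues 1–4, Gus and Sara are impossible for the one with pet dog.
That leaves Zara.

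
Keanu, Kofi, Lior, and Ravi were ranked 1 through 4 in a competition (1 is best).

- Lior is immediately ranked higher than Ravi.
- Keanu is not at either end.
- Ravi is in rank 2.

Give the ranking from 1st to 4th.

Lior, Ravi, Keanu, Kofi

From clue 1: Lior is in {1,2,3}.
From clues 1–2: Keanu is in {2,3}.
From clues 1–3: Lior → rank 1, Ravi → rank 2, Keanu → rank 3, Kofi → rank 4.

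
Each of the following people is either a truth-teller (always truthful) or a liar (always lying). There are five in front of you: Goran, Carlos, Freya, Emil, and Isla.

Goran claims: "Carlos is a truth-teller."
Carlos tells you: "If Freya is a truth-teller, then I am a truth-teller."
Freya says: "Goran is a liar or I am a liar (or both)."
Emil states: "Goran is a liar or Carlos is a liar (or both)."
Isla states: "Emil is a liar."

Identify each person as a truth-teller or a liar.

Goran: liar, Carlos: liar, Freya: truth-teller, Emil: truth-teller, Isla: liar

Consider Goran. Suppose Goran is a truth-teller.
Then whichever role Freya has, Freya's statement has the wrong truth value — contradiction.
So Goran is a liar.
With that fixed, Freya's statement is true, so Freya is a truth-teller.
With that fixed, Emil's statement is true, so Emil is a truth-teller.
With that fixed, Isla's statement is false, so Isla is a liar.
Consider Carlos. Suppose Carlos is a truth-teller.
Then Goran's statement comes out true, contradicting Goran being a liar.
So Carlos is a liar.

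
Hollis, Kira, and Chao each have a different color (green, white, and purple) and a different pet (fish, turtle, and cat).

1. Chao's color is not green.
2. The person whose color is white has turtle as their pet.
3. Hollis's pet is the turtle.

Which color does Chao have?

purple

Clue 1 rules out green for Chao's color.
With clues 1–3, white is impossible for Chao's color.
That leaves purple.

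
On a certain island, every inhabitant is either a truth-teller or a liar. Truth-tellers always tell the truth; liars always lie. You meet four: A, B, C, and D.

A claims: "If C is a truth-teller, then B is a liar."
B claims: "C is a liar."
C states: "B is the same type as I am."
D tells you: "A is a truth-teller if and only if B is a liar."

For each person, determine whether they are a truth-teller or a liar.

Consider A. Suppose A is a liar.
Then no assignment of the remaining roles makes every statement match its speaker's type — contradiction.
So A is a truth-teller.
Consider B. Suppose B is a liar.
Then whichever role C has, C's statement has the wrong truth value — contradiction.
So B is a truth-teller.
With that fixed, D's statement is false, so D is a liar.
Consider C. Suppose C is a truth-teller.
Then A's statement comes out false, contradicting A being a truth-teller.
So C is a liar.

A: truth-teller, B: truth-teller, C: liar, D: liar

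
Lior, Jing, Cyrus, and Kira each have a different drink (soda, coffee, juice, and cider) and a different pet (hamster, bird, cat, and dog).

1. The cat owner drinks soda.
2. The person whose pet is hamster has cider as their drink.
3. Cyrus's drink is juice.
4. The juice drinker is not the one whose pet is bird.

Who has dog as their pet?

With clues 1–4, Jing, Kira, and Lior are impossible for the one with pet dog.
That leaves Cyrus.

Cyrus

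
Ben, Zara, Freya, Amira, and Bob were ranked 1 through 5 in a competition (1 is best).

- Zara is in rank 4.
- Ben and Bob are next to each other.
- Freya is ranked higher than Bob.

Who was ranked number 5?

With clue 1, Zara is ruled out for rank 5.
With clues 1–2, Ben and Bob are ruled out for rank 5.
With clues 1–3, Freya is ruled out for rank 5.
So rank 5 is Amira.

Amira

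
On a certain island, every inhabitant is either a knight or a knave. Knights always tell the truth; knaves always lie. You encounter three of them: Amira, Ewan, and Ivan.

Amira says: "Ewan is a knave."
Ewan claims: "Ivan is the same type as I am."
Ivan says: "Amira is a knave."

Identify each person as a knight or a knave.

Amira: knave, Ewan: knight, Ivan: knight

Consider Amira. Suppose Amira is a knight.
Then no assignment of the remaining roles makes every statement match its speaker's type — contradiction.
So Amira is a knave.
With that fixed, Ivan's statement is true, so Ivan is a knight.
Consider Ewan. Suppose Ewan is a knave.
Then Amira's statement comes out true, contradicting Amira being a knave.
So Ewan is a knight.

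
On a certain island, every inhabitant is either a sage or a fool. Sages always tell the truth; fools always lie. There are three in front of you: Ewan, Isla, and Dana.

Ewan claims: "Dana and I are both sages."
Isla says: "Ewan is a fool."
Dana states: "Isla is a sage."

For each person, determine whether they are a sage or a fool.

Ewan: fool, Isla: sage, Dana: sage

Consider Ewan. Suppose Ewan is a sage.
Then no assignment of the remaining roles makes every statement match its speaker's type — contradiction.
So Ewan is a fool.
With that fixed, Isla's statement is true, so Isla is a sage.
With that fixed, Dana's statement is true, so Dana is a sage.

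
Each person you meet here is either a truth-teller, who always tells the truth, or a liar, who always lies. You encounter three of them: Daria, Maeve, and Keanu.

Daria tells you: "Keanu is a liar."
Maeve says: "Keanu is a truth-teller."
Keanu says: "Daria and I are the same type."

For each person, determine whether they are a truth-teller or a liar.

Daria: truth-teller, Maeve: liar, Keanu: liar

Consider Daria. Suppose Daria is a liar.
Then whichever role Keanu has, Keanu's statement has the wrong truth value — contradiction.
So Daria is a truth-teller.
Consider Maeve. Suppose Maeve is a truth-teller.
Then no assignment of the remaining roles makes every statement match its speaker's type — contradiction.
So Maeve is a liar.
Consider Keanu. Suppose Keanu is a truth-teller.
Then Daria's statement comes out false, contradicting Daria being a truth-teller.
So Keanu is a liar.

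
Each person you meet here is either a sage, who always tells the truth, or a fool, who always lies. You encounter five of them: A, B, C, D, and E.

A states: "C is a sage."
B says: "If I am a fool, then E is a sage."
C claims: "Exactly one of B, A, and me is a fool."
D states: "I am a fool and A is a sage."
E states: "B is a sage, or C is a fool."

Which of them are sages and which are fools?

A: fool, B: sage, C: fool, D: fool, E: sage

Consider A. Suppose A is a sage.
Then whichever role D has, D's statement has the wrong truth value — contradiction.
So A is a fool.
With that fixed, D's statement is false, so D is a fool.
Consider B. Suppose B is a fool.
Then no assignment of the remaining roles makes every statement match its speaker's type — contradiction.
So B is a sage.
With that fixed, E's statement is true, so E is a sage.
Consider C. Suppose C is a sage.
Then A's statement comes out true, contradicting A being a fool.
So C is a fool.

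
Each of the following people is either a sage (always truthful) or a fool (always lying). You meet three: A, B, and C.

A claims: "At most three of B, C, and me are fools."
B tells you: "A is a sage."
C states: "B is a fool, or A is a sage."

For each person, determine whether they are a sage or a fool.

Regardless of anyone's role, A's statement is true, so A is a sage.
With that fixed, B's statement is true, so B is a sage.
With that fixed, C's statement is true, so C is a sage.

A: sage, B: sage, C: sage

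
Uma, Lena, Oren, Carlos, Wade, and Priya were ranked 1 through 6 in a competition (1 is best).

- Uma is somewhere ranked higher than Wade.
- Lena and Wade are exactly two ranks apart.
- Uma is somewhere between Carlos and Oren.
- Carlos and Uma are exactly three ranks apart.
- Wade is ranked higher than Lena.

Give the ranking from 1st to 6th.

From clue 1: Uma is in {1,2,3,4,5}.
From clues 1–3: Uma is in {2,3,4}.
From clues 1–4: Oren is in {1,6}.
From clues 1–5: Oren → rank 1, Uma → rank 2, Priya → rank 3, Wade → rank 4, Carlos → rank 5, Lena → rank 6.

Oren, Uma, Priya, Wade, Carlos, Lena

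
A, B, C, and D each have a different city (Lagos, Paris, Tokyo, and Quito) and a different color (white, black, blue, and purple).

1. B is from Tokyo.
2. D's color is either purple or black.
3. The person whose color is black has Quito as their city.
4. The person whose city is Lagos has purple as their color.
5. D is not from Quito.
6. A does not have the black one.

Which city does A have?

Clue 1 rules out Tokyo for A's city.
With clues 1–5, Lagos is impossible for A's city.
With clues 1–6, Quito is impossible for A's city.
That leaves Paris.

Paris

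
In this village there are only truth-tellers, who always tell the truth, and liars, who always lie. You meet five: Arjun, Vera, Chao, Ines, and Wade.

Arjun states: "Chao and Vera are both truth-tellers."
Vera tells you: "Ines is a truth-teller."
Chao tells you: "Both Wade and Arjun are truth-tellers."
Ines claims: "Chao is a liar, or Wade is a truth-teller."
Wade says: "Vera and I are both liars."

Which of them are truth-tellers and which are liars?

Consider Arjun. Suppose Arjun is a truth-teller.
Then no assignment of the remaining roles makes every statement match its speaker's type — contradiction.
So Arjun is a liar.
With that fixed, Chao's statement is false, so Chao is a liar.
With that fixed, Ines's statement is true, so Ines is a truth-teller.
With that fixed, Vera's statement is true, so Vera is a truth-teller.
With that fixed, Wade's statement is false, so Wade is a liar.

Arjun: liar, Vera: truth-teller, Chao: liar, Ines: truth-teller, Wade: liar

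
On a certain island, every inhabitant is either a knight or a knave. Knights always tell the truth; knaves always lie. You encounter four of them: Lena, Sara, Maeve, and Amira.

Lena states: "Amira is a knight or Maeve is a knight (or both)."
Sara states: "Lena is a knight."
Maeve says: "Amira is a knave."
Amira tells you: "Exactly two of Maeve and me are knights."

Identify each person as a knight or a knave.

Consider Lena. Suppose Lena is a knave.
Then no assignment of the remaining roles makes every statement match its speaker's type — contradiction.
So Lena is a knight.
With that fixed, Sara's statement is true, so Sara is a knight.
Consider Maeve. Suppose Maeve is a knave.
Then no assignment of the remaining roles makes every statement match its speaker's type — contradiction.
So Maeve is a knight.
Consider Amira. Suppose Amira is a knight.
Then Maeve's statement comes out false, contradicting Maeve being a knight.
So Amira is a knave.

Lena: knight, Sara: knight, Maeve: knight, Amira: knave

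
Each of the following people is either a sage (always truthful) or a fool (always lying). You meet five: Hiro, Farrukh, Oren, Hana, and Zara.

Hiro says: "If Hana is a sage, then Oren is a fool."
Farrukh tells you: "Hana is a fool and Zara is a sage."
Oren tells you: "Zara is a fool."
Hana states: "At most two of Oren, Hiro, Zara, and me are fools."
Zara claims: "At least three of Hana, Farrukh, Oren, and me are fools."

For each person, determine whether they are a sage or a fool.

Consider Hiro. Suppose Hiro is a sage.
Then no assignment of the remaining roles makes every statement match its speaker's type — contradiction.
So Hiro is a fool.
Consider Farrukh. Suppose Farrukh is a sage.
Then no assignment of the remaining roles makes every statement match its speaker's type — contradiction.
So Farrukh is a fool.
Consider Oren. Suppose Oren is a fool.
Then Hiro's statement comes out true, contradicting Hiro being a fool.
So Oren is a sage.
Consider Hana. Suppose Hana is a fool.
Then Hiro's statement comes out true, contradicting Hiro being a fool.
So Hana is a sage.
With that fixed, Zara's statement is false, so Zara is a fool.

Hiro: fool, Farrukh: fool, Oren: sage, Hana: sage, Zara: fool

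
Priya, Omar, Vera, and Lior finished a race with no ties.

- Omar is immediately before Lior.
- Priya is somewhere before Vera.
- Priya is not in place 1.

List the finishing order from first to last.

Omar, Lior, Priya, Vera

From clue 1: Omar is in {1,2,3}.
From clues 1–2: Priya is in {1,3}.
From clues 1–3: Omar → place 1, Lior → place 2, Priya → place 3, Vera → place 4.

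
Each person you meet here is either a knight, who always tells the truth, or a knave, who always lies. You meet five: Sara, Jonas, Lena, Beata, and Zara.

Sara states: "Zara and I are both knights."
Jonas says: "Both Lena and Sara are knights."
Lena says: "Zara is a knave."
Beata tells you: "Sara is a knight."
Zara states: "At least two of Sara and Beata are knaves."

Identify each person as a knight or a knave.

Consider Sara. Suppose Sara is a knight.
Then no assignment of the remaining roles makes every statement match its speaker's type — contradiction.
So Sara is a knave.
With that fixed, Jonas's statement is false, so Jonas is a knave.
With that fixed, Beata's statement is false, so Beata is a knave.
With that fixed, Zara's statement is true, so Zara is a knight.
With that fixed, Lena's statement is false, so Lena is a knave.

Sara: knave, Jonas: knave, Lena: knave, Beata: knave, Zara: knight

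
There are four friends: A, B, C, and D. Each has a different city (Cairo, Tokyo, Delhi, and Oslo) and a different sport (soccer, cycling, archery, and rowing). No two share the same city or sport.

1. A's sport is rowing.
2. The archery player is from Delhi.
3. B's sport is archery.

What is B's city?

With clues 1–3, Cairo, Oslo, and Tokyo are impossible for B's city.
That leaves Delhi.

Delhi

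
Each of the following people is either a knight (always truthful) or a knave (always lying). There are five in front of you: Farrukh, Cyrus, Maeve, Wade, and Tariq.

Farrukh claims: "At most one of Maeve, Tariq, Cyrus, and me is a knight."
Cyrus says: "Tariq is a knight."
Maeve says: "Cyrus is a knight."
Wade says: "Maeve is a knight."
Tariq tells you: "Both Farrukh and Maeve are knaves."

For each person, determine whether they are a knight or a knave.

Farrukh: knight, Cyrus: knave, Maeve: knave, Wade: knave, Tariq: knave

Consider Farrukh. Suppose Farrukh is a knave.
Then no assignment of the remaining roles makes every statement match its speaker's type — contradiction.
So Farrukh is a knight.
With that fixed, Tariq's statement is false, so Tariq is a knave.
With that fixed, Cyrus's statement is false, so Cyrus is a knave.
With that fixed, Maeve's statement is false, so Maeve is a knave.
With that fixed, Wade's statement is false, so Wade is a knave.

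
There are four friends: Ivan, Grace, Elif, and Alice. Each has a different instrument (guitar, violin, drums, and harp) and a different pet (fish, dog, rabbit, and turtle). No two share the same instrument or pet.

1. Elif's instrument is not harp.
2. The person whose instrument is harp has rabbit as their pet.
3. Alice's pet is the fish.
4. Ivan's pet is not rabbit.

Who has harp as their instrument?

Clue 1 rules out Elif for the one with instrument harp.
With clues 1–3, Alice is impossible for the one with instrument harp.
With clues 1–4, Ivan is impossible for the one with instrument harp.
That leaves Grace.

Grace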